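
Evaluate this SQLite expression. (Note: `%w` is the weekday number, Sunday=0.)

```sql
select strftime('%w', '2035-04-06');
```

5

2035-04-06 is a Friday; with Sunday=0 that is 5.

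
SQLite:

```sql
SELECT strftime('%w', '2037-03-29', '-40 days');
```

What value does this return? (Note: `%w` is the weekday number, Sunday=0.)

2

First apply '-40 days': 2037-03-29 → 2037-02-17.
2037-02-17 is a Tuesday; with Sunday=0 that is 2.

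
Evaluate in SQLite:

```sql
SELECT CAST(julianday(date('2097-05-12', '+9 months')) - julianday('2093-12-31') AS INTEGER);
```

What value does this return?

Adding +9 months to 2097-05-12 gives 2098-02-12.
0 days remain in December 2093 after the 31st (31 − 31).
Full months from January 2094 through January 2098 contribute their day counts.
Then 12 days into February 2098.
Total: 0 + 31 + 28 + 31 + 30 + 31 + 30 + 31 + 31 + 30 + 31 + 30 + 31 + 31 + 28 + 31 + 30 + 31 + 30 + 31 + 31 + 30 + 31 + 30 + 31 + 31 + 29 + 31 + 30 + 31 + 30 + 31 + 31 + 30 + 31 + 30 + 31 + 31 + 28 + 31 + 30 + 31 + 30 + 31 + 31 + 30 + 31 + 30 + 31 + 31 + 12 = 1504.

1504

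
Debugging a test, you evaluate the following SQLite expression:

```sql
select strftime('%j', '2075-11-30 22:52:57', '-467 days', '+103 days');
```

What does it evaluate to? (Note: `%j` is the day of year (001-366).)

335

First apply '-467 days', '+103 days': 2075-11-30 22:52:57 → 2074-12-01 22:52:57.
Day-of-year for 2074-12-01: days since 2074-01-01 inclusive = 335, zero-padded to 335.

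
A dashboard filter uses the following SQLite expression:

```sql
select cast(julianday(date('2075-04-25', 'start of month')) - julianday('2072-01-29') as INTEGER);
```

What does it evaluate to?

`start of month` rewinds 2075-04-25 to 2075-04-01.
2 days remain in January 2072 after the 29th (31 − 29).
Full months from February 2072 through March 2075 contribute their day counts.
Then 1 day into April 2075.
Total: 2 + 29 + 31 + 30 + 31 + 30 + 31 + 31 + 30 + 31 + 30 + 31 + 31 + 28 + 31 + 30 + 31 + 30 + 31 + 31 + 30 + 31 + 30 + 31 + 31 + 28 + 31 + 30 + 31 + 30 + 31 + 31 + 30 + 31 + 30 + 31 + 31 + 28 + 31 + 1 = 1158.

1158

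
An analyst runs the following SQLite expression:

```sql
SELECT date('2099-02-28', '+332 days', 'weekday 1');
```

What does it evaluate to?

Applying '+332 days' to 2099-02-28: counting 332 days forward gives 2100-01-26.
`weekday 1` advances to the next Monday; 2100-01-26 is a Tuesday, so it moves forward to 2100-02-01.

2100-02-01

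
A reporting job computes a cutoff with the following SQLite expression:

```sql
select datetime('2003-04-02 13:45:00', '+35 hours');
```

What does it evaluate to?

2003-04-04 00:45:00

+35 hours from 2003-04-02 13:45:00 is 2003-04-04 00:45:00 (crosses midnight).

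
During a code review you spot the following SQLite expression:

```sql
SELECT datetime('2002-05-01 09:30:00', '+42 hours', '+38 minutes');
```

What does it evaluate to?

+42 hours from 2002-05-01 09:30:00 is 2002-05-03 03:30:00 (crosses midnight).
+38 minutes from 2002-05-03 03:30:00 is 2002-05-03 04:08:00.

2002-05-03 04:08:00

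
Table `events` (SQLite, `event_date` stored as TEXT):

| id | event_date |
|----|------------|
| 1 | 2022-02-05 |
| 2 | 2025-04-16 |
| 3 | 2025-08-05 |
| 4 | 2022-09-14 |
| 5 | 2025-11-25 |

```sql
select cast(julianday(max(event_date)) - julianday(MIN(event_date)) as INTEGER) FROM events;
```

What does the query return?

1389

MIN = 2022-02-05, MAX = 2025-11-25.
23 days remain in February 2022 after the 5th (28 − 5).
Full months from March 2022 through October 2025 contribute their day counts.
Then 25 days into November 2025.
Total: 23 + 31 + 30 + 31 + 30 + 31 + 31 + 30 + 31 + 30 + 31 + 31 + 28 + 31 + 30 + 31 + 30 + 31 + 31 + 30 + 31 + 30 + 31 + 31 + 29 + 31 + 30 + 31 + 30 + 31 + 31 + 30 + 31 + 30 + 31 + 31 + 28 + 31 + 30 + 31 + 30 + 31 + 31 + 30 + 31 + 25 = 1389.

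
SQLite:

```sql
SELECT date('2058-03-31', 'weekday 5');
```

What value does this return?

`weekday 5` advances to the next Friday; 2058-03-31 is a Sunday, so it moves forward to 2058-04-05.

2058-04-05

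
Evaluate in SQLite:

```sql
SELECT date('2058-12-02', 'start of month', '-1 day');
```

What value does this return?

`start of month` rewinds 2058-12-02 to 2058-12-01.
Going back 1 day from 2058-12-01 reaches 2058-11-30 (last day of November, 30 days).

2058-11-30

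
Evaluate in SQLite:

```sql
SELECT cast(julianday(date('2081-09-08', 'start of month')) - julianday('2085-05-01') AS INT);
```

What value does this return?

`start of month` rewinds 2081-09-08 to 2081-09-01.
29 days remain in September 2081 after the 1st (30 − 1).
Full months from October 2081 through April 2085 contribute their day counts.
Then 1 day into May 2085.
Total: 29 + 31 + 30 + 31 + 31 + 28 + 31 + 30 + 31 + 30 + 31 + 31 + 30 + 31 + 30 + 31 + 31 + 28 + 31 + 30 + 31 + 30 + 31 + 31 + 30 + 31 + 30 + 31 + 31 + 29 + 31 + 30 + 31 + 30 + 31 + 31 + 30 + 31 + 30 + 31 + 31 + 28 + 31 + 30 + 1 = 1338.
The subtraction is earlier − later, so the result is −1338 → -1338.

-1338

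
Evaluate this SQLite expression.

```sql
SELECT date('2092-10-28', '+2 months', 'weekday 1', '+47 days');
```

Adding +2 months to 2092-10-28 gives 2092-12-28.
`weekday 1` advances to the next Monday; 2092-12-28 is a Sunday, so it moves forward to 2092-12-29.
Applying '+47 days' to 2092-12-29: counting 47 days forward gives 2093-02-14.

2093-02-14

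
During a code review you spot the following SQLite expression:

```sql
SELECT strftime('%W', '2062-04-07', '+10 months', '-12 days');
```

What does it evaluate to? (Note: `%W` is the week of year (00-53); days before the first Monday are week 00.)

First apply '+10 months', '-12 days': 2062-04-07 → 2063-01-26.
2063-01-26 is a Friday. SQLite's %W counts Mondays since the year started; the result is 04.

04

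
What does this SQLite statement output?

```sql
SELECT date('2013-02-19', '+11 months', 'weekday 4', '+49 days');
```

2014-03-13

Adding +11 months to 2013-02-19 gives 2014-01-19.
`weekday 4` advances to the next Thursday; 2014-01-19 is a Sunday, so it moves forward to 2014-01-23.
Applying '+49 days' to 2014-01-23: counting 49 days forward gives 2014-03-13.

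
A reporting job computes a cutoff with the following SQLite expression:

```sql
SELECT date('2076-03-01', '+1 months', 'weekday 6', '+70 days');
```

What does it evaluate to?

2076-06-13

Adding +1 month to 2076-03-01 gives 2076-04-01.
`weekday 6` advances to the next Saturday; 2076-04-01 is a Wednesday, so it moves forward to 2076-04-04.
Applying '+70 days' to 2076-04-04: counting 70 days forward gives 2076-06-13.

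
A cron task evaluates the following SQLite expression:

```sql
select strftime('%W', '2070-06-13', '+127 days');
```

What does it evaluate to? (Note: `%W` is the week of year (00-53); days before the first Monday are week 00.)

First apply '+127 days': 2070-06-13 → 2070-10-18.
2070-10-18 is a Saturday. SQLite's %W counts Mondays since the year started; the result is 41.

41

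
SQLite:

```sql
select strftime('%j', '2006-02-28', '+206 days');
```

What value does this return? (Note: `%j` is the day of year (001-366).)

First apply '+206 days': 2006-02-28 → 2006-09-22.
Day-of-year for 2006-09-22: days since 2006-01-01 inclusive = 265, zero-padded to 265.

265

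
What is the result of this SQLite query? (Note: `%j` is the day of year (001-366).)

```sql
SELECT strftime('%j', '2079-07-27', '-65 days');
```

143

First apply '-65 days': 2079-07-27 → 2079-05-23.
Day-of-year for 2079-05-23: days since 2079-01-01 inclusive = 143, zero-padded to 143.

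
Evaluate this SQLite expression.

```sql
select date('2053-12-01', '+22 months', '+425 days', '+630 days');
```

2058-08-21

Adding +22 months to 2053-12-01 gives 2055-10-01.
Applying '+425 days' to 2055-10-01: counting 425 days forward gives 2056-11-29.
Applying '+630 days' to 2056-11-29: counting 630 days forward gives 2058-08-21.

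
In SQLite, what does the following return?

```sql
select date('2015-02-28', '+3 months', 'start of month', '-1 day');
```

2015-04-30

Adding +3 months to 2015-02-28 gives 2015-05-28.
`start of month` rewinds 2015-05-28 to 2015-05-01.
Going back 1 day from 2015-05-01 reaches 2015-04-30 (last day of April, 30 days).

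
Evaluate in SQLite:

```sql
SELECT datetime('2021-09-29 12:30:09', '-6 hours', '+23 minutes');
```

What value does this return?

2021-09-29 06:53:09

-6 hours from 2021-09-29 12:30:09 is 2021-09-29 06:30:09.
+23 minutes from 2021-09-29 06:30:09 is 2021-09-29 06:53:09.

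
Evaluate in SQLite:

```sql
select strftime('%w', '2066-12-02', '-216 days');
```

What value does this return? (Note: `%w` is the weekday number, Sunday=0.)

First apply '-216 days': 2066-12-02 → 2066-04-30.
2066-04-30 is a Friday; with Sunday=0 that is 5.

5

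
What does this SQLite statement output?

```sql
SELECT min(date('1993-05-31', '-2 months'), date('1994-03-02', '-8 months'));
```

date('1993-05-31', '-2 months') → 1993-03-31.
date('1994-03-02', '-8 months') → 1993-07-02.
Earlier of the two is 1993-03-31.

1993-03-31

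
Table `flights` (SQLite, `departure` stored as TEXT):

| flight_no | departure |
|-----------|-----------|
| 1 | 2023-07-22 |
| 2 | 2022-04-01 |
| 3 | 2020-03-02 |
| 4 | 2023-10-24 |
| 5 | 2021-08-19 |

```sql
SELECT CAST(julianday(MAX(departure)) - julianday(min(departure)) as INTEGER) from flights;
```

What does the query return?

1331

MIN = 2020-03-02, MAX = 2023-10-24.
29 days remain in March 2020 after the 2nd (31 − 2).
Full months from April 2020 through September 2023 contribute their day counts.
Then 24 days into October 2023.
Total: 29 + 30 + 31 + 30 + 31 + 31 + 30 + 31 + 30 + 31 + 31 + 28 + 31 + 30 + 31 + 30 + 31 + 31 + 30 + 31 + 30 + 31 + 31 + 28 + 31 + 30 + 31 + 30 + 31 + 31 + 30 + 31 + 30 + 31 + 31 + 28 + 31 + 30 + 31 + 30 + 31 + 31 + 30 + 24 = 1331.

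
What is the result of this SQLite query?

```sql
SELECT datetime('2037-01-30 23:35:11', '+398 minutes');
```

398 minutes = 6h 38m; +398 minutes from 2037-01-30 23:35:11 is 2037-01-31 06:13:11 (crosses midnight).

2037-01-31 06:13:11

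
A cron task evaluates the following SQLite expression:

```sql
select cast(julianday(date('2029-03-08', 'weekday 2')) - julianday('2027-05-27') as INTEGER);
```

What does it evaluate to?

656

`weekday 2` advances to the next Tuesday; 2029-03-08 is a Thursday, so it moves forward to 2029-03-13.
4 days remain in May 2027 after the 27th (31 − 27).
Full months from June 2027 through February 2029 contribute their day counts.
Then 13 days into March 2029.
Total: 4 + 30 + 31 + 31 + 30 + 31 + 30 + 31 + 31 + 29 + 31 + 30 + 31 + 30 + 31 + 31 + 30 + 31 + 30 + 31 + 31 + 28 + 13 = 656.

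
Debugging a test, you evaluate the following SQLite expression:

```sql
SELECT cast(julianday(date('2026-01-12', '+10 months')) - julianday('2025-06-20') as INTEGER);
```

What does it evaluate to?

Adding +10 months to 2026-01-12 gives 2026-11-12.
10 days remain in June 2025 after the 20th (30 − 20).
Full months from July 2025 through October 2026 contribute their day counts.
Then 12 days into November 2026.
Total: 10 + 31 + 31 + 30 + 31 + 30 + 31 + 31 + 28 + 31 + 30 + 31 + 30 + 31 + 31 + 30 + 31 + 12 = 510.

510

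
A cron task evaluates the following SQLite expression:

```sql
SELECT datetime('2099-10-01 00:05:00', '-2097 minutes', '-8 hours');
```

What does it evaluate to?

2099-09-29 05:08:00

2097 minutes = 34h 57m; -2097 minutes from 2099-10-01 00:05:00 is 2099-09-29 13:08:00 (crosses midnight).
-8 hours from 2099-09-29 13:08:00 is 2099-09-29 05:08:00.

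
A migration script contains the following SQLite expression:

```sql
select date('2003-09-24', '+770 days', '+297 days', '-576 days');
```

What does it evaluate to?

Applying '+770 days' to 2003-09-24: counting 770 days forward gives 2005-11-02.
Applying '+297 days' to 2005-11-02: counting 297 days forward gives 2006-08-26.
Applying '-576 days' to 2006-08-26: counting 576 days back gives 2005-01-27.

2005-01-27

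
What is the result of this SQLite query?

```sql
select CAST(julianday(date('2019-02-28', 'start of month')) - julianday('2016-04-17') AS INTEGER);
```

`start of month` rewinds 2019-02-28 to 2019-02-01.
13 days remain in April 2016 after the 17th (30 − 17).
Full months from May 2016 through January 2019 contribute their day counts.
Then 1 day into February 2019.
Total: 13 + 31 + 30 + 31 + 31 + 30 + 31 + 30 + 31 + 31 + 28 + 31 + 30 + 31 + 30 + 31 + 31 + 30 + 31 + 30 + 31 + 31 + 28 + 31 + 30 + 31 + 30 + 31 + 31 + 30 + 31 + 30 + 31 + 31 + 1 = 1020.

1020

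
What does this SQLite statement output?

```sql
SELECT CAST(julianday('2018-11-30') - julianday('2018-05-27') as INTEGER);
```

187

4 days remain in May 2018 after the 27th (31 − 27).
June 2018: 30 days.
July 2018: 31 days.
August 2018: 31 days.
September 2018: 30 days.
October 2018: 31 days.
Then 30 days into November 2018.
Total: 4 + 30 + 31 + 31 + 30 + 31 + 30 = 187.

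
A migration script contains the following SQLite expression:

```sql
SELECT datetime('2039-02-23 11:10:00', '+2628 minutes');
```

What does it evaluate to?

2039-02-25 06:58:00

2628 minutes = 43h 48m; +2628 minutes from 2039-02-23 11:10:00 is 2039-02-25 06:58:00 (crosses midnight).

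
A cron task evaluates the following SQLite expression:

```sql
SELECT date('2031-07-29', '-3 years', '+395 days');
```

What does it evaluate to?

Adding -3 years to 2031-07-29 gives 2028-07-29.
Applying '+395 days' to 2028-07-29: counting 395 days forward gives 2029-08-28.

2029-08-28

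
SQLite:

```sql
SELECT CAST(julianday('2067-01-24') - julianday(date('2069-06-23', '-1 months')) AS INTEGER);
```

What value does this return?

-850

Adding -1 month to 2069-06-23 gives 2069-05-23.
7 days remain in January 2067 after the 24th (31 − 24).
Full months from February 2067 through April 2069 contribute their day counts.
Then 23 days into May 2069.
Total: 7 + 28 + 31 + 30 + 31 + 30 + 31 + 31 + 30 + 31 + 30 + 31 + 31 + 29 + 31 + 30 + 31 + 30 + 31 + 31 + 30 + 31 + 30 + 31 + 31 + 28 + 31 + 30 + 23 = 850.
The subtraction is earlier − later, so the result is −850 → -850.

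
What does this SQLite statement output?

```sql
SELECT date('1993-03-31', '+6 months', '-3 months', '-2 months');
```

Adding +6 months to 1993-03-31 targets 1993-09-31. September 1993 has only 30 days, so SQLite normalizes the 1-day overflow forward to 1993-10-01.
Adding -3 months to 1993-10-01 gives 1993-07-01.
Adding -2 months to 1993-07-01 gives 1993-05-01.

1993-05-01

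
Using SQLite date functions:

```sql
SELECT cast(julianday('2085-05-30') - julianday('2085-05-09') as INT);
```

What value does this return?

21

Both dates are in May 2085: 30 − 9 = 21.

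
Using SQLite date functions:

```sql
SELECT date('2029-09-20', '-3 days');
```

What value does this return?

2029-09-17

Going back 3 days within September lands on 2029-09-17.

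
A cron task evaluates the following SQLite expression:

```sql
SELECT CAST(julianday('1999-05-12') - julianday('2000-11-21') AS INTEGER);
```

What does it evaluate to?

-559

19 days remain in May 1999 after the 12th (31 − 12).
Full months from June 1999 through October 2000 contribute their day counts.
Then 21 days into November 2000.
Total: 19 + 30 + 31 + 31 + 30 + 31 + 30 + 31 + 31 + 29 + 31 + 30 + 31 + 30 + 31 + 31 + 30 + 31 + 21 = 559.
The subtraction is earlier − later, so the result is −559 → -559.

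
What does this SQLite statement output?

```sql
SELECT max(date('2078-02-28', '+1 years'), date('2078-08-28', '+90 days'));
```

date('2078-02-28', '+1 years') → 2079-02-28.
date('2078-08-28', '+90 days') → 2078-11-26.
Later of the two is 2079-02-28.

2079-02-28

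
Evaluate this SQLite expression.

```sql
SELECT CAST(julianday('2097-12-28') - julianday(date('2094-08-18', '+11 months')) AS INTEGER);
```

Adding +11 months to 2094-08-18 gives 2095-07-18.
13 days remain in July 2095 after the 18th (31 − 18).
Full months from August 2095 through November 2097 contribute their day counts.
Then 28 days into December 2097.
Total: 13 + 31 + 30 + 31 + 30 + 31 + 31 + 29 + 31 + 30 + 31 + 30 + 31 + 31 + 30 + 31 + 30 + 31 + 31 + 28 + 31 + 30 + 31 + 30 + 31 + 31 + 30 + 31 + 30 + 28 = 894.

894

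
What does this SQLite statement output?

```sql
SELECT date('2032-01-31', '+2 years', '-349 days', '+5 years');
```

2038-02-16

Adding +2 years to 2032-01-31 gives 2034-01-31.
Applying '-349 days' to 2034-01-31: counting 349 days back gives 2033-02-16.
Adding +5 years to 2033-02-16 gives 2038-02-16.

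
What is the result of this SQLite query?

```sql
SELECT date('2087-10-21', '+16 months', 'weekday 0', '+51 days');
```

Adding +16 months to 2087-10-21 gives 2089-02-21.
`weekday 0` advances to the next Sunday; 2089-02-21 is a Monday, so it moves forward to 2089-02-27.
Applying '+51 days' to 2089-02-27: counting 51 days forward gives 2089-04-19.

2089-04-19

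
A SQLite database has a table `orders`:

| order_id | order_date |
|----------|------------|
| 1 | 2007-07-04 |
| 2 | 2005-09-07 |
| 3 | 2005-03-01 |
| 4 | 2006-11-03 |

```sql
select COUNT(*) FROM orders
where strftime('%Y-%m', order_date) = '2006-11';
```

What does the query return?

1

Rows with year-month 2006-11: 2006-11-03 → 1.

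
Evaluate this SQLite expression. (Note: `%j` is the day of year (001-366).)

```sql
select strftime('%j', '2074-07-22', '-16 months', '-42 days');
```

First apply '-16 months', '-42 days': 2074-07-22 → 2073-02-08.
Day-of-year for 2073-02-08: days since 2073-01-01 inclusive = 39, zero-padded to 039.

039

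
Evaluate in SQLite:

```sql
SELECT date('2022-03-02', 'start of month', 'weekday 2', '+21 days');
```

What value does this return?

`start of month` rewinds 2022-03-02 to 2022-03-01.
`weekday 2` advances to the next Tuesday; 2022-03-01 is already a Tuesday, so it stays at 2022-03-01.
Advancing 21 more days within March lands on 2022-03-22.

2022-03-22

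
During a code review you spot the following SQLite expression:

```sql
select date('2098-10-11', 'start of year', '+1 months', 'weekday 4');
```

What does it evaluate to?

`start of year` rewinds 2098-10-11 to 2098-01-01.
Adding +1 month to 2098-01-01 gives 2098-02-01.
`weekday 4` advances to the next Thursday; 2098-02-01 is a Saturday, so it moves forward to 2098-02-06.

2098-02-06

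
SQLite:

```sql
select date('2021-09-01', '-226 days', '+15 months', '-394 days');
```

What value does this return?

Applying '-226 days' to 2021-09-01: counting 226 days back gives 2021-01-18.
Adding +15 months to 2021-01-18 gives 2022-04-18.
Applying '-394 days' to 2022-04-18: counting 394 days back gives 2021-03-20.

2021-03-20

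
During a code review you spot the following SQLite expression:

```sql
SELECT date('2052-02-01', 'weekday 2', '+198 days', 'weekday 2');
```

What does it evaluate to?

`weekday 2` advances to the next Tuesday; 2052-02-01 is a Thursday, so it moves forward to 2052-02-06.
Applying '+198 days' to 2052-02-06: counting 198 days forward gives 2052-08-22.
`weekday 2` advances to the next Tuesday; 2052-08-22 is a Thursday, so it moves forward to 2052-08-27.

2052-08-27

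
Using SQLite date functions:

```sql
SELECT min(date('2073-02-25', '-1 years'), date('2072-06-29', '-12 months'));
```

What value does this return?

2071-06-29

date('2073-02-25', '-1 years') → 2072-02-25.
date('2072-06-29', '-12 months') → 2071-06-29.
Earlier of the two is 2071-06-29.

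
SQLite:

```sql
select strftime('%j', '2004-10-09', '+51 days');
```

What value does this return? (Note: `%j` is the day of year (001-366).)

First apply '+51 days': 2004-10-09 → 2004-11-29.
Day-of-year for 2004-11-29: days since 2004-01-01 inclusive = 334, zero-padded to 334.

334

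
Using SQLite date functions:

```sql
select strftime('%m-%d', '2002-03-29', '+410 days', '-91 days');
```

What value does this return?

First apply '+410 days', '-91 days': 2002-03-29 → 2003-02-11.
`%m-%d` extracts the month-day: 02-11.

02-11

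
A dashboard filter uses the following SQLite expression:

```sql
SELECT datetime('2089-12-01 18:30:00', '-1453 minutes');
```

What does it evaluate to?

1453 minutes = 24h 13m; -1453 minutes from 2089-12-01 18:30:00 is 2089-11-30 18:17:00 (crosses midnight).

2089-11-30 18:17:00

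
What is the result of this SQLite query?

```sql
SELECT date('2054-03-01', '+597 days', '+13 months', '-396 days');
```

Applying '+597 days' to 2054-03-01: counting 597 days forward gives 2055-10-19.
Adding +13 months to 2055-10-19 gives 2056-11-19.
Applying '-396 days' to 2056-11-19: counting 396 days back gives 2055-10-20.

2055-10-20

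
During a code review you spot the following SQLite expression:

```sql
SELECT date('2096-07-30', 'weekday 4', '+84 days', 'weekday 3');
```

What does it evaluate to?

2096-10-31

`weekday 4` advances to the next Thursday; 2096-07-30 is a Monday, so it moves forward to 2096-08-02.
Applying '+84 days' to 2096-08-02: counting 84 days forward gives 2096-10-25.
`weekday 3` advances to the next Wednesday; 2096-10-25 is a Thursday, so it moves forward to 2096-10-31.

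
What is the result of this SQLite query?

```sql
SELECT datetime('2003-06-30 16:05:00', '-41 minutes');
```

-41 minutes from 2003-06-30 16:05:00 is 2003-06-30 15:24:00.

2003-06-30 15:24:00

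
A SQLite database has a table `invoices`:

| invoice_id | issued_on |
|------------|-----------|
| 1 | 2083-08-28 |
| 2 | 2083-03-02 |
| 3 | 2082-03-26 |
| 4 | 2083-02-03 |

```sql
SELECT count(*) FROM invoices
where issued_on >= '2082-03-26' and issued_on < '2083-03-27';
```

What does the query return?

3

Rows in [2082-03-26, 2083-03-27): 2083-03-02, 2082-03-26, 2083-02-03 → 3 rows.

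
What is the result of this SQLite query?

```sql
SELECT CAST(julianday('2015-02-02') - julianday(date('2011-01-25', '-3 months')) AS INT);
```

1561

Adding -3 months to 2011-01-25 gives 2010-10-25.
6 days remain in October 2010 after the 25th (31 − 25).
Full months from November 2010 through January 2015 contribute their day counts.
Then 2 days into February 2015.
Total: 6 + 30 + 31 + 31 + 28 + 31 + 30 + 31 + 30 + 31 + 31 + 30 + 31 + 30 + 31 + 31 + 29 + 31 + 30 + 31 + 30 + 31 + 31 + 30 + 31 + 30 + 31 + 31 + 28 + 31 + 30 + 31 + 30 + 31 + 31 + 30 + 31 + 30 + 31 + 31 + 28 + 31 + 30 + 31 + 30 + 31 + 31 + 30 + 31 + 30 + 31 + 31 + 2 = 1561.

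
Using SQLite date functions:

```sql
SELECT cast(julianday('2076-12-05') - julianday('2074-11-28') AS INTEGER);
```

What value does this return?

738

2 days remain in November 2074 after the 28th (30 − 28).
Full months from December 2074 through November 2076 contribute their day counts.
Then 5 days into December 2076.
Total: 2 + 31 + 31 + 28 + 31 + 30 + 31 + 30 + 31 + 31 + 30 + 31 + 30 + 31 + 31 + 29 + 31 + 30 + 31 + 30 + 31 + 31 + 30 + 31 + 30 + 5 = 738.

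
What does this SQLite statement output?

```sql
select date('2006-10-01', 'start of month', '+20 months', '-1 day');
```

2008-05-31

`start of month` rewinds 2006-10-01 to 2006-10-01.
Adding +20 months to 2006-10-01 gives 2008-06-01.
Going back 1 day from 2008-06-01 reaches 2008-05-31 (last day of May, 31 days).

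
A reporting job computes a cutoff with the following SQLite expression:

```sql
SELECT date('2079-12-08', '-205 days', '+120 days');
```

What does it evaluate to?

2079-09-14

Applying '-205 days' to 2079-12-08: counting 205 days back gives 2079-05-17.
Applying '+120 days' to 2079-05-17: counting 120 days forward gives 2079-09-14.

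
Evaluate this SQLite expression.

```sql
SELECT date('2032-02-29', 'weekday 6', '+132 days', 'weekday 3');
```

2032-07-21

`weekday 6` advances to the next Saturday; 2032-02-29 is a Sunday, so it moves forward to 2032-03-06.
Applying '+132 days' to 2032-03-06: counting 132 days forward gives 2032-07-16.
`weekday 3` advances to the next Wednesday; 2032-07-16 is a Friday, so it moves forward to 2032-07-21.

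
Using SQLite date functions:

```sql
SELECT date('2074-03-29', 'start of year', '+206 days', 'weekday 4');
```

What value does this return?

`start of year` rewinds 2074-03-29 to 2074-01-01.
Applying '+206 days' to 2074-01-01: counting 206 days forward gives 2074-07-26.
`weekday 4` advances to the next Thursday; 2074-07-26 is already a Thursday, so it stays at 2074-07-26.

2074-07-26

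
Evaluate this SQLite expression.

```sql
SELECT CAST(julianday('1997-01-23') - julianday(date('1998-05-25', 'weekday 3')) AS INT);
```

-489

`weekday 3` advances to the next Wednesday; 1998-05-25 is a Monday, so it moves forward to 1998-05-27.
8 days remain in January 1997 after the 23rd (31 − 23).
Full months from February 1997 through April 1998 contribute their day counts.
Then 27 days into May 1998.
Total: 8 + 28 + 31 + 30 + 31 + 30 + 31 + 31 + 30 + 31 + 30 + 31 + 31 + 28 + 31 + 30 + 27 = 489.
The subtraction is earlier − later, so the result is −489 → -489.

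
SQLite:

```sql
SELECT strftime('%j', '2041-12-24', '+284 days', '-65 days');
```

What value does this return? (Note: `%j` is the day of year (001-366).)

First apply '+284 days', '-65 days': 2041-12-24 → 2042-07-31.
Day-of-year for 2042-07-31: days since 2042-01-01 inclusive = 212, zero-padded to 212.

212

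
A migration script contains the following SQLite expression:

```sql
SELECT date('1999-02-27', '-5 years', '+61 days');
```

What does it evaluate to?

1994-04-29

Adding -5 years to 1999-02-27 gives 1994-02-27.
Applying '+61 days' to 1994-02-27: counting 61 days forward gives 1994-04-29.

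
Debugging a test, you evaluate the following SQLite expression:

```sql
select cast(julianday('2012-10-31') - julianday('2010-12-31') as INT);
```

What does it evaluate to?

670

0 days remain in December 2010 after the 31st (31 − 31).
Full months from January 2011 through September 2012 contribute their day counts.
Then 31 days into October 2012.
Total: 0 + 31 + 28 + 31 + 30 + 31 + 30 + 31 + 31 + 30 + 31 + 30 + 31 + 31 + 29 + 31 + 30 + 31 + 30 + 31 + 31 + 30 + 31 = 670.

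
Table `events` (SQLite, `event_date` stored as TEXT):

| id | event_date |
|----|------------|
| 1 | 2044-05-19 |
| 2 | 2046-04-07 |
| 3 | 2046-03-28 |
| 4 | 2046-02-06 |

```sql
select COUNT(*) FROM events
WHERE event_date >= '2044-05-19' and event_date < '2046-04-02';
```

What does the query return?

Rows in [2044-05-19, 2046-04-02): 2044-05-19, 2046-03-28, 2046-02-06 → 3 rows.

3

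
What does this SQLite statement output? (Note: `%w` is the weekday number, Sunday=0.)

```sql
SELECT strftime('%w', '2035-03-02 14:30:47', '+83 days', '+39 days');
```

1

First apply '+83 days', '+39 days': 2035-03-02 14:30:47 → 2035-07-02 14:30:47.
2035-07-02 is a Monday; with Sunday=0 that is 1.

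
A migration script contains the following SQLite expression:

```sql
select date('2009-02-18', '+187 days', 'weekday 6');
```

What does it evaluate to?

Applying '+187 days' to 2009-02-18: counting 187 days forward gives 2009-08-24.
`weekday 6` advances to the next Saturday; 2009-08-24 is a Monday, so it moves forward to 2009-08-29.

2009-08-29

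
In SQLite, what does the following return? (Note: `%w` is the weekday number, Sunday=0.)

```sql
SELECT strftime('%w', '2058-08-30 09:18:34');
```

5

2058-08-30 is a Friday; with Sunday=0 that is 5.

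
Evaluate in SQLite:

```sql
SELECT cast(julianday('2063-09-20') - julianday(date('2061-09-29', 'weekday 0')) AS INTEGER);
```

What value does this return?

718

`weekday 0` advances to the next Sunday; 2061-09-29 is a Thursday, so it moves forward to 2061-10-02.
29 days remain in October 2061 after the 2nd (31 − 2).
Full months from November 2061 through August 2063 contribute their day counts.
Then 20 days into September 2063.
Total: 29 + 30 + 31 + 31 + 28 + 31 + 30 + 31 + 30 + 31 + 31 + 30 + 31 + 30 + 31 + 31 + 28 + 31 + 30 + 31 + 30 + 31 + 31 + 20 = 718.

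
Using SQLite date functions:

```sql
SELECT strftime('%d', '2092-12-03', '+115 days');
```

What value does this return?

First apply '+115 days': 2092-12-03 → 2093-03-28.
`%d` extracts the 2-digit day of month: 28.

28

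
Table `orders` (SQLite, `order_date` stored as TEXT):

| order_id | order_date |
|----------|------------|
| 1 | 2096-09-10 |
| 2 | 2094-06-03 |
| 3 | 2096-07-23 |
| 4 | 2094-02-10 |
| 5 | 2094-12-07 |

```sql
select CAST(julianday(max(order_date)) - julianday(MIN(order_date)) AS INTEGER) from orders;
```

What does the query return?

MIN = 2094-02-10, MAX = 2096-09-10.
18 days remain in February 2094 after the 10th (28 − 10).
Full months from March 2094 through August 2096 contribute their day counts.
Then 10 days into September 2096.
Total: 18 + 31 + 30 + 31 + 30 + 31 + 31 + 30 + 31 + 30 + 31 + 31 + 28 + 31 + 30 + 31 + 30 + 31 + 31 + 30 + 31 + 30 + 31 + 31 + 29 + 31 + 30 + 31 + 30 + 31 + 31 + 10 = 943.

943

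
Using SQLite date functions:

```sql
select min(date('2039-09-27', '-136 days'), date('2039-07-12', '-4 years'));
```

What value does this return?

2035-07-12

date('2039-09-27', '-136 days') → 2039-05-14.
date('2039-07-12', '-4 years') → 2035-07-12.
Earlier of the two is 2035-07-12.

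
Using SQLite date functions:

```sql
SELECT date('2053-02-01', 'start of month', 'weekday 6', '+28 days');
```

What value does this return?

`start of month` rewinds 2053-02-01 to 2053-02-01.
`weekday 6` advances to the next Saturday; 2053-02-01 is already a Saturday, so it stays at 2053-02-01.
February 2053 has 28 days; 27 remain after the 1st, so 28 days reach 2053-03-01.

2053-03-01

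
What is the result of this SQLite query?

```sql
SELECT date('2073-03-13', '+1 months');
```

2073-04-13

Adding +1 month to 2073-03-13 gives 2073-04-13.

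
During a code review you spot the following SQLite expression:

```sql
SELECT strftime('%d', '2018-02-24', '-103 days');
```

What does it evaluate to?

First apply '-103 days': 2018-02-24 → 2017-11-13.
`%d` extracts the 2-digit day of month: 13.

13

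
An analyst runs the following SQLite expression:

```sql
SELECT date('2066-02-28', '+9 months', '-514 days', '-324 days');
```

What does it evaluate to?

2064-08-12

Adding +9 months to 2066-02-28 gives 2066-11-28.
Applying '-514 days' to 2066-11-28: counting 514 days back gives 2065-07-02.
Applying '-324 days' to 2065-07-02: counting 324 days back gives 2064-08-12.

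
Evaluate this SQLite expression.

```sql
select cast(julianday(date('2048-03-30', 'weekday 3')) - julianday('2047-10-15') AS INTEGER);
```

169

`weekday 3` advances to the next Wednesday; 2048-03-30 is a Monday, so it moves forward to 2048-04-01.
16 days remain in October 2047 after the 15th (31 − 15).
November 2047: 30 days.
December 2047: 31 days.
January 2048: 31 days.
February 2048: 29 days (leap year).
March 2048: 31 days.
Then 1 day into April 2048.
Total: 16 + 30 + 31 + 31 + 29 + 31 + 1 = 169.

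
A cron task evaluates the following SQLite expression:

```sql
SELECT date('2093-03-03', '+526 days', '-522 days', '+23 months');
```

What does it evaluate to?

2095-02-07

Applying '+526 days' to 2093-03-03: counting 526 days forward gives 2094-08-11.
Applying '-522 days' to 2094-08-11: counting 522 days back gives 2093-03-07.
Adding +23 months to 2093-03-07 gives 2095-02-07.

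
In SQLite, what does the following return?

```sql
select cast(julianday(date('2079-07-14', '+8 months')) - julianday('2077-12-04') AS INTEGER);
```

831

Adding +8 months to 2079-07-14 gives 2080-03-14.
27 days remain in December 2077 after the 4th (31 − 4).
Full months from January 2078 through February 2080 contribute their day counts.
Then 14 days into March 2080.
Total: 27 + 31 + 28 + 31 + 30 + 31 + 30 + 31 + 31 + 30 + 31 + 30 + 31 + 31 + 28 + 31 + 30 + 31 + 30 + 31 + 31 + 30 + 31 + 30 + 31 + 31 + 29 + 14 = 831.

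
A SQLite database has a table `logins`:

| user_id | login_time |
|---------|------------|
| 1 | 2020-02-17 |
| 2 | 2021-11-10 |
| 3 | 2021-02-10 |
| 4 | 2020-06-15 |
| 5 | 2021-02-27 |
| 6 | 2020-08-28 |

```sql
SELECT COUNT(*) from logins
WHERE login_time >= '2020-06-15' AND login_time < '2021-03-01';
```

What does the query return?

Rows in [2020-06-15, 2021-03-01): 2021-02-10, 2020-06-15, 2021-02-27, 2020-08-28 → 4 rows.

4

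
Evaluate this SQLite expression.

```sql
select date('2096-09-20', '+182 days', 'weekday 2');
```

2097-03-26

Applying '+182 days' to 2096-09-20: counting 182 days forward gives 2097-03-21.
`weekday 2` advances to the next Tuesday; 2097-03-21 is a Thursday, so it moves forward to 2097-03-26.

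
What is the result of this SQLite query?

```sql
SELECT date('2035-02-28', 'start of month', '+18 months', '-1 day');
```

`start of month` rewinds 2035-02-28 to 2035-02-01.
Adding +18 months to 2035-02-01 gives 2036-08-01.
Going back 1 day from 2036-08-01 reaches 2036-07-31 (last day of July, 31 days).

2036-07-31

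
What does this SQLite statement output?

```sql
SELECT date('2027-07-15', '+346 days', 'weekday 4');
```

Applying '+346 days' to 2027-07-15: counting 346 days forward gives 2028-06-25.
`weekday 4` advances to the next Thursday; 2028-06-25 is a Sunday, so it moves forward to 2028-06-29.

2028-06-29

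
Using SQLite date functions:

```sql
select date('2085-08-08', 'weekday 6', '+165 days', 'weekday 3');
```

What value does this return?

`weekday 6` advances to the next Saturday; 2085-08-08 is a Wednesday, so it moves forward to 2085-08-11.
Applying '+165 days' to 2085-08-11: counting 165 days forward gives 2086-01-23.
`weekday 3` advances to the next Wednesday; 2086-01-23 is already a Wednesday, so it stays at 2086-01-23.

2086-01-23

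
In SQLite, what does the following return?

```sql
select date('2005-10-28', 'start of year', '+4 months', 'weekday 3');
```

2005-05-04

`start of year` rewinds 2005-10-28 to 2005-01-01.
Adding +4 months to 2005-01-01 gives 2005-05-01.
`weekday 3` advances to the next Wednesday; 2005-05-01 is a Sunday, so it moves forward to 2005-05-04.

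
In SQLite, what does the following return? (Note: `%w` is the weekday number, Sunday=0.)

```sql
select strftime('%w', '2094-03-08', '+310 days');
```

3

First apply '+310 days': 2094-03-08 → 2095-01-12.
2095-01-12 is a Wednesday; with Sunday=0 that is 3.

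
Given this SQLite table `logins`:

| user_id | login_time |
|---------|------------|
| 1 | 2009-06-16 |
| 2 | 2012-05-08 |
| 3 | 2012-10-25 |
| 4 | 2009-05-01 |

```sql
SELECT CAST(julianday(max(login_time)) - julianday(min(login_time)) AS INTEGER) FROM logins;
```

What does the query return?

1273

MIN = 2009-05-01, MAX = 2012-10-25.
30 days remain in May 2009 after the 1st (31 − 1).
Full months from June 2009 through September 2012 contribute their day counts.
Then 25 days into October 2012.
Total: 30 + 30 + 31 + 31 + 30 + 31 + 30 + 31 + 31 + 28 + 31 + 30 + 31 + 30 + 31 + 31 + 30 + 31 + 30 + 31 + 31 + 28 + 31 + 30 + 31 + 30 + 31 + 31 + 30 + 31 + 30 + 31 + 31 + 29 + 31 + 30 + 31 + 30 + 31 + 31 + 30 + 25 = 1273.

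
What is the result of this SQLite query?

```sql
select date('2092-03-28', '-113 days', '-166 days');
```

Applying '-113 days' to 2092-03-28: counting 113 days back gives 2091-12-06.
Applying '-166 days' to 2091-12-06: counting 166 days back gives 2091-06-23.

2091-06-23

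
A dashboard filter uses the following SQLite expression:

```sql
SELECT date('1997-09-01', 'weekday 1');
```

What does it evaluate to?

1997-09-01

`weekday 1` advances to the next Monday; 1997-09-01 is already a Monday, so it stays at 1997-09-01.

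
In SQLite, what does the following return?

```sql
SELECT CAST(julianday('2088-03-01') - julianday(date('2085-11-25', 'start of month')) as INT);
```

`start of month` rewinds 2085-11-25 to 2085-11-01.
29 days remain in November 2085 after the 1st (30 − 1).
Full months from December 2085 through February 2088 contribute their day counts.
Then 1 day into March 2088.
Total: 29 + 31 + 31 + 28 + 31 + 30 + 31 + 30 + 31 + 31 + 30 + 31 + 30 + 31 + 31 + 28 + 31 + 30 + 31 + 30 + 31 + 31 + 30 + 31 + 30 + 31 + 31 + 29 + 1 = 851.

851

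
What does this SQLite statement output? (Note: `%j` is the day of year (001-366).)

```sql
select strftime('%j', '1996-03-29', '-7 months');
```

241

First apply '-7 months': 1996-03-29 → 1995-08-29.
Day-of-year for 1995-08-29: days since 1995-01-01 inclusive = 241, zero-padded to 241.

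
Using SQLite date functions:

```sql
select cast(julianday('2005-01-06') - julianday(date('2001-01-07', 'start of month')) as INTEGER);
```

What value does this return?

1466

`start of month` rewinds 2001-01-07 to 2001-01-01.
30 days remain in January 2001 after the 1st (31 − 1).
Full months from February 2001 through December 2004 contribute their day counts.
Then 6 days into January 2005.
Total: 30 + 28 + 31 + 30 + 31 + 30 + 31 + 31 + 30 + 31 + 30 + 31 + 31 + 28 + 31 + 30 + 31 + 30 + 31 + 31 + 30 + 31 + 30 + 31 + 31 + 28 + 31 + 30 + 31 + 30 + 31 + 31 + 30 + 31 + 30 + 31 + 31 + 29 + 31 + 30 + 31 + 30 + 31 + 31 + 30 + 31 + 30 + 31 + 6 = 1466.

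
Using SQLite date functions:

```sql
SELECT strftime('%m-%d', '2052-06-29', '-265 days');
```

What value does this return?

10-08

First apply '-265 days': 2052-06-29 → 2051-10-08.
`%m-%d` extracts the month-day: 10-08.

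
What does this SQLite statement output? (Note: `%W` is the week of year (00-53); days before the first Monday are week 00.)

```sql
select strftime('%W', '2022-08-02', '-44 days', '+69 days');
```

34

First apply '-44 days', '+69 days': 2022-08-02 → 2022-08-27.
2022-08-27 is a Saturday. SQLite's %W counts Mondays since the year started; the result is 34.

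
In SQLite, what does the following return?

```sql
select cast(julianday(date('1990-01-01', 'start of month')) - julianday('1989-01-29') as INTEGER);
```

337

`start of month` rewinds 1990-01-01 to 1990-01-01.
2 days remain in January 1989 after the 29th (31 − 29).
Full months from February 1989 through December 1989 contribute their day counts.
Then 1 day into January 1990.
Total: 2 + 28 + 31 + 30 + 31 + 30 + 31 + 31 + 30 + 31 + 30 + 31 + 1 = 337.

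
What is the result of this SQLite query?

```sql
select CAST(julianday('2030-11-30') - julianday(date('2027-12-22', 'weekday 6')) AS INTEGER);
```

`weekday 6` advances to the next Saturday; 2027-12-22 is a Wednesday, so it moves forward to 2027-12-25.
6 days remain in December 2027 after the 25th (31 − 25).
Full months from January 2028 through October 2030 contribute their day counts.
Then 30 days into November 2030.
Total: 6 + 31 + 29 + 31 + 30 + 31 + 30 + 31 + 31 + 30 + 31 + 30 + 31 + 31 + 28 + 31 + 30 + 31 + 30 + 31 + 31 + 30 + 31 + 30 + 31 + 31 + 28 + 31 + 30 + 31 + 30 + 31 + 31 + 30 + 31 + 30 = 1071.

1071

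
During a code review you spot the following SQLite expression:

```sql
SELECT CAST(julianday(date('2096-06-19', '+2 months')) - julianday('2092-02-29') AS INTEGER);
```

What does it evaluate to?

Adding +2 months to 2096-06-19 gives 2096-08-19.
0 days remain in February 2092 after the 29th (29 − 29).
Full months from March 2092 through July 2096 contribute their day counts.
Then 19 days into August 2096.
Total: 0 + 31 + 30 + 31 + 30 + 31 + 31 + 30 + 31 + 30 + 31 + 31 + 28 + 31 + 30 + 31 + 30 + 31 + 31 + 30 + 31 + 30 + 31 + 31 + 28 + 31 + 30 + 31 + 30 + 31 + 31 + 30 + 31 + 30 + 31 + 31 + 28 + 31 + 30 + 31 + 30 + 31 + 31 + 30 + 31 + 30 + 31 + 31 + 29 + 31 + 30 + 31 + 30 + 31 + 19 = 1633.

1633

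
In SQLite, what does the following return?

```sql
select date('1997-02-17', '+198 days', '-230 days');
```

Applying '+198 days' to 1997-02-17: counting 198 days forward gives 1997-09-03.
Applying '-230 days' to 1997-09-03: counting 230 days back gives 1997-01-16.

1997-01-16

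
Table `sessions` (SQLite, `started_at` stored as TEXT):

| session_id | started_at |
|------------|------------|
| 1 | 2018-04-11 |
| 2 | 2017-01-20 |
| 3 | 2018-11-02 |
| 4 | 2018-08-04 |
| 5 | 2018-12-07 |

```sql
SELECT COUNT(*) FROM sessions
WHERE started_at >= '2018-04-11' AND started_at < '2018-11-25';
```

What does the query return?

3

Rows in [2018-04-11, 2018-11-25): 2018-04-11, 2018-11-02, 2018-08-04 → 3 rows.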